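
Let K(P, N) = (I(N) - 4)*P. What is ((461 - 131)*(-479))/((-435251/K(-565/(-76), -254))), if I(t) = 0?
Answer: -89309550/8269769 ≈ -10.800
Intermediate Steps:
K(P, N) = -4*P (K(P, N) = (0 - 4)*P = -4*P)
((461 - 131)*(-479))/((-435251/K(-565/(-76), -254))) = ((461 - 131)*(-479))/((-435251/((-(-2260)/(-76))))) = (330*(-479))/((-435251/((-(-2260)*(-1)/76)))) = -158070/((-435251/((-4*565/76)))) = -158070/((-435251/(-565/19))) = -158070/((-435251*(-19/565))) = -158070/8269769/565 = -158070*565/8269769 = -89309550/8269769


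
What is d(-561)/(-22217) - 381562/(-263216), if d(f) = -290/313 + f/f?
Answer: 1326672975317/915191634968 ≈ 1.4496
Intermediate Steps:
d(f) = 23/313 (d(f) = -290*1/313 + 1 = -290/313 + 1 = 23/313)
d(-561)/(-22217) - 381562/(-263216) = (23/313)/(-22217) - 381562/(-263216) = (23/313)*(-1/22217) - 381562*(-1/263216) = -23/6953921 + 190781/131608 = 1326672975317/915191634968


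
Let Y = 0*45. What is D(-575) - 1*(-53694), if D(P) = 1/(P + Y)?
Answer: 30874049/575 ≈ 53694.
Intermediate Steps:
Y = 0
D(P) = 1/P (D(P) = 1/(P + 0) = 1/P)
D(-575) - 1*(-53694) = 1/(-575) - 1*(-53694) = -1/575 + 53694 = 30874049/575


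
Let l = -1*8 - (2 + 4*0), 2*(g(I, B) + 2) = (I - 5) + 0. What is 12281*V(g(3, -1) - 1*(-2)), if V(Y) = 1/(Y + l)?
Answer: -12281/11 ≈ -1116.5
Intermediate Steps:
g(I, B) = -9/2 + I/2 (g(I, B) = -2 + ((I - 5) + 0)/2 = -2 + ((-5 + I) + 0)/2 = -2 + (-5 + I)/2 = -2 + (-5/2 + I/2) = -9/2 + I/2)
l = -10 (l = -8 - (2 + 0) = -8 - 1*2 = -8 - 2 = -10)
V(Y) = 1/(-10 + Y) (V(Y) = 1/(Y - 10) = 1/(-10 + Y))
12281*V(g(3, -1) - 1*(-2)) = 12281/(-10 + ((-9/2 + (1/2)*3) - 1*(-2))) = 12281/(-10 + ((-9/2 + 3/2) + 2)) = 12281/(-10 + (-3 + 2)) = 12281/(-10 - 1) = 12281/(-11) = 12281*(-1/11) = -12281/11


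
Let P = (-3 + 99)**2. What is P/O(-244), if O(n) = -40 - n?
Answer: 768/17 ≈ 45.176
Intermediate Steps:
P = 9216 (P = 96**2 = 9216)
P/O(-244) = 9216/(-40 - 1*(-244)) = 9216/(-40 + 244) = 9216/204 = 9216*(1/204) = 768/17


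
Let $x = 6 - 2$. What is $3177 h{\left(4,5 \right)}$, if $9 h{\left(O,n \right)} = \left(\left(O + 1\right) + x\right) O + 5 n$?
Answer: $21533$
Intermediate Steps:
$x = 4$
$h{\left(O,n \right)} = \frac{5 n}{9} + \frac{O \left(5 + O\right)}{9}$ ($h{\left(O,n \right)} = \frac{\left(\left(O + 1\right) + 4\right) O + 5 n}{9} = \frac{\left(\left(1 + O\right) + 4\right) O + 5 n}{9} = \frac{\left(5 + O\right) O + 5 n}{9} = \frac{O \left(5 + O\right) + 5 n}{9} = \frac{5 n + O \left(5 + O\right)}{9} = \frac{5 n}{9} + \frac{O \left(5 + O\right)}{9}$)
$3177 h{\left(4,5 \right)} = 3177 \left(\frac{4^{2}}{9} + \frac{5}{9} \cdot 4 + \frac{5}{9} \cdot 5\right) = 3177 \left(\frac{1}{9} \cdot 16 + \frac{20}{9} + \frac{25}{9}\right) = 3177 \left(\frac{16}{9} + \frac{20}{9} + \frac{25}{9}\right) = 3177 \cdot \frac{61}{9} = 21533$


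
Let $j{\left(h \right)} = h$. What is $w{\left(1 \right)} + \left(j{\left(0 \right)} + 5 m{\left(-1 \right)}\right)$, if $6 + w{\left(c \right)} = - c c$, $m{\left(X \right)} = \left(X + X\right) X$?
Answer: $3$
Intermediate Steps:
$m{\left(X \right)} = 2 X^{2}$ ($m{\left(X \right)} = 2 X X = 2 X^{2}$)
$w{\left(c \right)} = -6 - c^{2}$ ($w{\left(c \right)} = -6 + - c c = -6 - c^{2}$)
$w{\left(1 \right)} + \left(j{\left(0 \right)} + 5 m{\left(-1 \right)}\right) = \left(-6 - 1^{2}\right) + \left(0 + 5 \cdot 2 \left(-1\right)^{2}\right) = \left(-6 - 1\right) + \left(0 + 5 \cdot 2 \cdot 1\right) = \left(-6 - 1\right) + \left(0 + 5 \cdot 2\right) = -7 + \left(0 + 10\right) = -7 + 10 = 3$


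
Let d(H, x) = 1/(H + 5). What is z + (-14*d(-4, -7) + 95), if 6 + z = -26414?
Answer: -26339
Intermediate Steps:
z = -26420 (z = -6 - 26414 = -26420)
d(H, x) = 1/(5 + H)
z + (-14*d(-4, -7) + 95) = -26420 + (-14/(5 - 4) + 95) = -26420 + (-14/1 + 95) = -26420 + (-14*1 + 95) = -26420 + (-14 + 95) = -26420 + 81 = -26339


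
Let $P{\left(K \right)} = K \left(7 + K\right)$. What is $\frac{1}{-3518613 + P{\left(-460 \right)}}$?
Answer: $- \frac{1}{3310233} \approx -3.0209 \cdot 10^{-7}$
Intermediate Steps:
$\frac{1}{-3518613 + P{\left(-460 \right)}} = \frac{1}{-3518613 - 460 \left(7 - 460\right)} = \frac{1}{-3518613 - -208380} = \frac{1}{-3518613 + 208380} = \frac{1}{-3310233} = - \frac{1}{3310233}$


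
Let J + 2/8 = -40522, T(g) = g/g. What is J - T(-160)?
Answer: -162093/4 ≈ -40523.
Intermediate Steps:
T(g) = 1
J = -162089/4 (J = -¼ - 40522 = -162089/4 ≈ -40522.)
J - T(-160) = -162089/4 - 1*1 = -162089/4 - 1 = -162093/4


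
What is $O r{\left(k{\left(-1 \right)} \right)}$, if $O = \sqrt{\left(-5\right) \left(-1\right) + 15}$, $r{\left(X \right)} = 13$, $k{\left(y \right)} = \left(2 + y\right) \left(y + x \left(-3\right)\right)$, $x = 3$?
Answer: $26 \sqrt{5} \approx 58.138$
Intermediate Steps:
$k{\left(y \right)} = \left(-9 + y\right) \left(2 + y\right)$ ($k{\left(y \right)} = \left(2 + y\right) \left(y + 3 \left(-3\right)\right) = \left(2 + y\right) \left(y - 9\right) = \left(2 + y\right) \left(-9 + y\right) = \left(-9 + y\right) \left(2 + y\right)$)
$O = 2 \sqrt{5}$ ($O = \sqrt{5 + 15} = \sqrt{20} = 2 \sqrt{5} \approx 4.4721$)
$O r{\left(k{\left(-1 \right)} \right)} = 2 \sqrt{5} \cdot 13 = 26 \sqrt{5}$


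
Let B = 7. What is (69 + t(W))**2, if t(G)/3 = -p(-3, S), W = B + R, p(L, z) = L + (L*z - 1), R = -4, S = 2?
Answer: 9801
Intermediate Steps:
p(L, z) = -1 + L + L*z (p(L, z) = L + (-1 + L*z) = -1 + L + L*z)
W = 3 (W = 7 - 4 = 3)
t(G) = 30 (t(G) = 3*(-(-1 - 3 - 3*2)) = 3*(-(-1 - 3 - 6)) = 3*(-1*(-10)) = 3*10 = 30)
(69 + t(W))**2 = (69 + 30)**2 = 99**2 = 9801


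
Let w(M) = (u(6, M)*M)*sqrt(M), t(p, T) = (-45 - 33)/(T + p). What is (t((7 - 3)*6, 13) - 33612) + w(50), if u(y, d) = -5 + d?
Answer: -1243722/37 + 11250*sqrt(2) ≈ -17704.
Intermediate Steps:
t(p, T) = -78/(T + p)
w(M) = M**(3/2)*(-5 + M) (w(M) = ((-5 + M)*M)*sqrt(M) = (M*(-5 + M))*sqrt(M) = M**(3/2)*(-5 + M))
(t((7 - 3)*6, 13) - 33612) + w(50) = (-78/(13 + (7 - 3)*6) - 33612) + 50**(3/2)*(-5 + 50) = (-78/(13 + 4*6) - 33612) + (250*sqrt(2))*45 = (-78/(13 + 24) - 33612) + 11250*sqrt(2) = (-78/37 - 33612) + 11250*sqrt(2) = -1243722/37 + 11250*sqrt(2)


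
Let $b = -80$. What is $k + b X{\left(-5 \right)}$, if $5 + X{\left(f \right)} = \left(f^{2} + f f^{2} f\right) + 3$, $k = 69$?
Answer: $-51771$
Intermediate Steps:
$X{\left(f \right)} = -2 + f^{2} + f^{4}$ ($X{\left(f \right)} = -5 + \left(\left(f^{2} + f f^{2} f\right) + 3\right) = -5 + \left(\left(f^{2} + f^{3} f\right) + 3\right) = -5 + \left(\left(f^{2} + f^{4}\right) + 3\right) = -5 + \left(3 + f^{2} + f^{4}\right) = -2 + f^{2} + f^{4}$)
$k + b X{\left(-5 \right)} = 69 - 80 \left(-2 + \left(-5\right)^{2} + \left(-5\right)^{4}\right) = 69 - 80 \left(-2 + 25 + 625\right) = 69 - 51840 = -51771$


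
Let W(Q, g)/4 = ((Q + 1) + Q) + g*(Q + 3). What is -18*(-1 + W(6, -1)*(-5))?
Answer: 1458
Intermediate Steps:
W(Q, g) = 4 + 8*Q + 4*g*(3 + Q) (W(Q, g) = 4*(((Q + 1) + Q) + g*(Q + 3)) = 4*(((1 + Q) + Q) + g*(3 + Q)) = 4*((1 + 2*Q) + g*(3 + Q)) = 4*(1 + 2*Q + g*(3 + Q)) = 4 + 8*Q + 4*g*(3 + Q))
-18*(-1 + W(6, -1)*(-5)) = -18*(-1 + (4 + 8*6 + 12*(-1) + 4*6*(-1))*(-5)) = -18*(-1 + (4 + 48 - 12 - 24)*(-5)) = -18*(-1 + 16*(-5)) = -18*(-1 - 80) = -18*(-81) = 1458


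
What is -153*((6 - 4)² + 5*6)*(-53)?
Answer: 275706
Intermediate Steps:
-153*((6 - 4)² + 5*6)*(-53) = -153*(2² + 30)*(-53) = -153*(4 + 30)*(-53) = -153*34*(-53) = -5202*(-53) = 275706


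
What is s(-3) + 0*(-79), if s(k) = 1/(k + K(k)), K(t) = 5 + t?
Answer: -1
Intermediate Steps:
s(k) = 1/(5 + 2*k) (s(k) = 1/(k + (5 + k)) = 1/(5 + 2*k))
s(-3) + 0*(-79) = 1/(5 + 2*(-3)) + 0*(-79) = 1/(5 - 6) + 0 = 1/(-1) + 0 = -1 + 0 = -1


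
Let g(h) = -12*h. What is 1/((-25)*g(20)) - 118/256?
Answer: -22117/48000 ≈ -0.46077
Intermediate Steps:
1/((-25)*g(20)) - 118/256 = 1/((-25)*((-12*20))) - 118/256 = -1/25/(-240) - 118*1/256 = -1/25*(-1/240) - 59/128 = 1/6000 - 59/128 = -22117/48000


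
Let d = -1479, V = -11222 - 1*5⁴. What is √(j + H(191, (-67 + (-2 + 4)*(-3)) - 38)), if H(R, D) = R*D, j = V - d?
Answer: I*√31569 ≈ 177.68*I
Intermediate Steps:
V = -11847 (V = -11222 - 1*625 = -11222 - 625 = -11847)
j = -10368 (j = -11847 - 1*(-1479) = -11847 + 1479 = -10368)
H(R, D) = D*R
√(j + H(191, (-67 + (-2 + 4)*(-3)) - 38)) = √(-10368 + ((-67 + (-2 + 4)*(-3)) - 38)*191) = √(-10368 + ((-67 + 2*(-3)) - 38)*191) = √(-10368 + ((-67 - 6) - 38)*191) = √(-10368 + (-73 - 38)*191) = √(-10368 - 111*191) = √(-10368 - 21201) = √(-31569) = I*√31569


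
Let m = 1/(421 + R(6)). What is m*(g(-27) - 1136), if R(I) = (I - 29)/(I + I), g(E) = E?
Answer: -13956/5029 ≈ -2.7751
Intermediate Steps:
R(I) = (-29 + I)/(2*I) (R(I) = (-29 + I)/((2*I)) = (-29 + I)*(1/(2*I)) = (-29 + I)/(2*I))
m = 12/5029 (m = 1/(421 + (½)*(-29 + 6)/6) = 1/(421 + (½)*(⅙)*(-23)) = 1/(421 - 23/12) = 1/(5029/12) = 12/5029 ≈ 0.0023862)
m*(g(-27) - 1136) = 12*(-27 - 1136)/5029 = (12/5029)*(-1163) = -13956/5029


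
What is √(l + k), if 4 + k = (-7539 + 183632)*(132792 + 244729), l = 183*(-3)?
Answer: 10*√664788049 ≈ 2.5783e+5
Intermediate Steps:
l = -549
k = 66478805449 (k = -4 + (-7539 + 183632)*(132792 + 244729) = -4 + 176093*377521 = -4 + 66478805453 = 66478805449)
√(l + k) = √(-549 + 66478805449) = √66478804900 = 10*√664788049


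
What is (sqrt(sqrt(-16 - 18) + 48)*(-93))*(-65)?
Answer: 6045*sqrt(48 + I*sqrt(34)) ≈ 41958.0 + 2539.2*I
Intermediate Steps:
(sqrt(sqrt(-16 - 18) + 48)*(-93))*(-65) = (sqrt(sqrt(-34) + 48)*(-93))*(-65) = (sqrt(I*sqrt(34) + 48)*(-93))*(-65) = (sqrt(48 + I*sqrt(34))*(-93))*(-65) = -93*sqrt(48 + I*sqrt(34))*(-65) = 6045*sqrt(48 + I*sqrt(34))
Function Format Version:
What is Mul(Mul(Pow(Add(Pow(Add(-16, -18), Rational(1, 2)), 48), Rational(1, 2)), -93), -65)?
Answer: Mul(6045, Pow(Add(48, Mul(I, Pow(34, Rational(1, 2)))), Rational(1, 2))) ≈ Add(41958., Mul(2539.2, I))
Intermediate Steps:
Mul(Mul(Pow(Add(Pow(Add(-16, -18), Rational(1, 2)), 48), Rational(1, 2)), -93), -65) = Mul(Mul(Pow(Add(Pow(-34, Rational(1, 2)), 48), Rational(1, 2)), -93), -65) = Mul(Mul(Pow(Add(Mul(I, Pow(34, Rational(1, 2))), 48), Rational(1, 2)), -93), -65) = Mul(Mul(Pow(Add(48, Mul(I, Pow(34, Rational(1, 2)))), Rational(1, 2)), -93), -65) = Mul(Mul(-93, Pow(Add(48, Mul(I, Pow(34, Rational(1, 2)))), Rational(1, 2))), -65) = Mul(6045, Pow(Add(48, Mul(I, Pow(34, Rational(1, 2)))), Rational(1, 2)))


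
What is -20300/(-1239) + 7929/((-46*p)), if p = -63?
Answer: 1089737/56994 ≈ 19.120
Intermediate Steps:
-20300/(-1239) + 7929/((-46*p)) = -20300/(-1239) + 7929/((-46*(-63))) = -20300*(-1/1239) + 7929/2898 = 2900/177 + 7929*(1/2898) = 2900/177 + 881/322 = 1089737/56994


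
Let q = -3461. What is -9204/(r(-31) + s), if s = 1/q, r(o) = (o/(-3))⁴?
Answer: -49620357/61467425 ≈ -0.80726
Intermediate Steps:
r(o) = o⁴/81 (r(o) = (o*(-⅓))⁴ = (-o/3)⁴ = o⁴/81)
s = -1/3461 (s = 1/(-3461) = -1/3461 ≈ -0.00028893)
-9204/(r(-31) + s) = -9204/((1/81)*(-31)⁴ - 1/3461) = -9204/((1/81)*923521 - 1/3461) = -9204/(923521/81 - 1/3461) = -9204/3196306100/280341 = -9204*280341/3196306100 = -49620357/61467425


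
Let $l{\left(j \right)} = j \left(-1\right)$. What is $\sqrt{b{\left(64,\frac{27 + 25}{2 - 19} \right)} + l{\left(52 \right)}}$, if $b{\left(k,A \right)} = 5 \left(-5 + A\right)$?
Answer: $\frac{i \sqrt{26673}}{17} \approx 9.607 i$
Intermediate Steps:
$l{\left(j \right)} = - j$
$b{\left(k,A \right)} = -25 + 5 A$
$\sqrt{b{\left(64,\frac{27 + 25}{2 - 19} \right)} + l{\left(52 \right)}} = \sqrt{\left(-25 + 5 \frac{27 + 25}{2 - 19}\right) - 52} = \sqrt{\left(-25 + 5 \frac{52}{-17}\right) - 52} = \sqrt{\left(-25 + 5 \cdot 52 \left(- \frac{1}{17}\right)\right) - 52} = \sqrt{\left(-25 + 5 \left(- \frac{52}{17}\right)\right) - 52} = \sqrt{\left(-25 - \frac{260}{17}\right) - 52} = \sqrt{- \frac{685}{17} - 52} = \sqrt{- \frac{1569}{17}} = \frac{i \sqrt{26673}}{17}$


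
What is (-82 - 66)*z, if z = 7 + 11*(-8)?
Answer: 11988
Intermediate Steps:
z = -81 (z = 7 - 88 = -81)
(-82 - 66)*z = (-82 - 66)*(-81) = -148*(-81) = 11988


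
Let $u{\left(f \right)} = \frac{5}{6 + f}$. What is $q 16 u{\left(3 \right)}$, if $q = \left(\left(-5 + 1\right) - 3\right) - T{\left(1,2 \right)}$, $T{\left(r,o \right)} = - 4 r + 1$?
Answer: $- \frac{320}{9} \approx -35.556$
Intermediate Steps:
$T{\left(r,o \right)} = 1 - 4 r$
$q = -4$ ($q = \left(\left(-5 + 1\right) - 3\right) - \left(1 - 4\right) = \left(-4 - 3\right) - \left(1 - 4\right) = -7 - -3 = -7 + 3 = -4$)
$q 16 u{\left(3 \right)} = \left(-4\right) 16 \frac{5}{6 + 3} = - 64 \cdot \frac{5}{9} = - 64 \cdot 5 \cdot \frac{1}{9} = \left(-64\right) \frac{5}{9} = - \frac{320}{9}$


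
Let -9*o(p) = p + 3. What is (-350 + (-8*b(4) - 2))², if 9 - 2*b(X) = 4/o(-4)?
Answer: 59536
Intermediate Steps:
o(p) = -⅓ - p/9 (o(p) = -(p + 3)/9 = -(3 + p)/9 = -⅓ - p/9)
b(X) = -27/2 (b(X) = 9/2 - 2/(-⅓ - ⅑*(-4)) = 9/2 - 2/(-⅓ + 4/9) = 9/2 - 2/⅑ = 9/2 - 2*9 = 9/2 - ½*36 = 9/2 - 18 = -27/2)
(-350 + (-8*b(4) - 2))² = (-350 + (-8*(-27/2) - 2))² = (-350 + (108 - 2))² = (-350 + 106)² = (-244)² = 59536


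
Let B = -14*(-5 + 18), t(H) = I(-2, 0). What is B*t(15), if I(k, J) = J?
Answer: 0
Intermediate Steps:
t(H) = 0
B = -182 (B = -14*13 = -182)
B*t(15) = -182*0 = 0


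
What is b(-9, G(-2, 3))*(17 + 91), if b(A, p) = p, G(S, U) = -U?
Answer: -324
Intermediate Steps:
b(-9, G(-2, 3))*(17 + 91) = (-1*3)*(17 + 91) = -3*108 = -324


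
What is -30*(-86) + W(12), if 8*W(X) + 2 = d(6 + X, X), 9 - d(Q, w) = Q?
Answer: 20629/8 ≈ 2578.6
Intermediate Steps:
d(Q, w) = 9 - Q
W(X) = 1/8 - X/8 (W(X) = -1/4 + (9 - (6 + X))/8 = -1/4 + (9 + (-6 - X))/8 = -1/4 + (3 - X)/8 = -1/4 + (3/8 - X/8) = 1/8 - X/8)
-30*(-86) + W(12) = -30*(-86) + (1/8 - 1/8*12) = 2580 + (1/8 - 3/2) = 2580 - 11/8 = 20629/8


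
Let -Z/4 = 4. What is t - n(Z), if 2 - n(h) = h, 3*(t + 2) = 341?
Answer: 281/3 ≈ 93.667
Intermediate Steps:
t = 335/3 (t = -2 + (1/3)*341 = -2 + 341/3 = 335/3 ≈ 111.67)
Z = -16 (Z = -4*4 = -16)
n(h) = 2 - h
t - n(Z) = 335/3 - (2 - 1*(-16)) = 335/3 - (2 + 16) = 335/3 - 1*18 = 335/3 - 18 = 281/3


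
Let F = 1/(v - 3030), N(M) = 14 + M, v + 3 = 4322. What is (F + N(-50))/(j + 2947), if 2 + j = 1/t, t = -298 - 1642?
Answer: -90021820/7364442411 ≈ -0.012224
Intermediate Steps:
v = 4319 (v = -3 + 4322 = 4319)
F = 1/1289 (F = 1/(4319 - 3030) = 1/1289 ≈ 0.00077580)
t = -1940
j = -3881/1940 (j = -2 + 1/(-1940) = -2 - 1/1940 = -3881/1940 ≈ -2.0005)
(F + N(-50))/(j + 2947) = (1/1289 + (14 - 50))/(-3881/1940 + 2947) = (1/1289 - 36)/(5713299/1940) = -46403/1289*1940/5713299 = -90021820/7364442411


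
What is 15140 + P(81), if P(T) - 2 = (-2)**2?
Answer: 15146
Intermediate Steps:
P(T) = 6 (P(T) = 2 + (-2)**2 = 2 + 4 = 6)
15140 + P(81) = 15140 + 6 = 15146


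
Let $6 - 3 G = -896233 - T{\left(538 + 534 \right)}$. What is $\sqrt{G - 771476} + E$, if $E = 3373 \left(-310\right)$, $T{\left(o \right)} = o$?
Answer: $-1045630 + \frac{i \sqrt{4251351}}{3} \approx -1.0456 \cdot 10^{6} + 687.29 i$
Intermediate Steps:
$G = \frac{897311}{3}$ ($G = 2 - \frac{-896233 - \left(538 + 534\right)}{3} = 2 - \frac{-896233 - 1072}{3} = 2 - - \frac{897305}{3} = 2 + \frac{897305}{3} = \frac{897311}{3} \approx 2.991 \cdot 10^{5}$)
$E = -1045630$
$\sqrt{G - 771476} + E = \sqrt{\frac{897311}{3} - 771476} - 1045630 = \sqrt{- \frac{1417117}{3}} - 1045630 = \frac{i \sqrt{4251351}}{3} - 1045630 = -1045630 + \frac{i \sqrt{4251351}}{3}$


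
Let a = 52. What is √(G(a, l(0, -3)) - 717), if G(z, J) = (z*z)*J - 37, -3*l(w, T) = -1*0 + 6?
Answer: I*√6162 ≈ 78.498*I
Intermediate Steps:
l(w, T) = -2 (l(w, T) = -(-1*0 + 6)/3 = -(0 + 6)/3 = -⅓*6 = -2)
G(z, J) = -37 + J*z² (G(z, J) = z²*J - 37 = J*z² - 37 = -37 + J*z²)
√(G(a, l(0, -3)) - 717) = √((-37 - 2*52²) - 717) = √((-37 - 2*2704) - 717) = √((-37 - 5408) - 717) = √(-5445 - 717) = √(-6162) = I*√6162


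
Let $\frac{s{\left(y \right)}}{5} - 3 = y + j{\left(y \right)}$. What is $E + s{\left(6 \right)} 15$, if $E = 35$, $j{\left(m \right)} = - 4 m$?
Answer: $-1090$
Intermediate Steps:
$s{\left(y \right)} = 15 - 15 y$ ($s{\left(y \right)} = 15 + 5 \left(y - 4 y\right) = 15 + 5 \left(- 3 y\right) = 15 - 15 y$)
$E + s{\left(6 \right)} 15 = 35 + \left(15 - 90\right) 15 = 35 - 1125 = -1090$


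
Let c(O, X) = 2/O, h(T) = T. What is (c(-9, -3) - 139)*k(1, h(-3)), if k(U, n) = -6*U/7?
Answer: 358/3 ≈ 119.33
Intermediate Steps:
k(U, n) = -6*U/7
(c(-9, -3) - 139)*k(1, h(-3)) = (2/(-9) - 139)*(-6/7*1) = (2*(-⅑) - 139)*(-6/7) = (-2/9 - 139)*(-6/7) = -1253/9*(-6/7) = 358/3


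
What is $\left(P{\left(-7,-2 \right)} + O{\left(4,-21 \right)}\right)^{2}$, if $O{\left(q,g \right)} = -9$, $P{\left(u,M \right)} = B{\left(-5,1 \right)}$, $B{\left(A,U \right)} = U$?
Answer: $64$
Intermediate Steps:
$P{\left(u,M \right)} = 1$
$\left(P{\left(-7,-2 \right)} + O{\left(4,-21 \right)}\right)^{2} = \left(1 - 9\right)^{2} = \left(-8\right)^{2} = 64$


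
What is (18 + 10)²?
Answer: 784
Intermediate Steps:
(18 + 10)² = 28² = 784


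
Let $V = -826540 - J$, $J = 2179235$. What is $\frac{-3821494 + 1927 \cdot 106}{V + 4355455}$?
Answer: $- \frac{226077}{84355} \approx -2.6801$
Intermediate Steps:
$V = -3005775$ ($V = -826540 - 2179235 = -3005775$)
$\frac{-3821494 + 1927 \cdot 106}{V + 4355455} = \frac{-3821494 + 1927 \cdot 106}{-3005775 + 4355455} = \frac{-3821494 + 204262}{1349680} = \left(-3617232\right) \frac{1}{1349680} = - \frac{226077}{84355}$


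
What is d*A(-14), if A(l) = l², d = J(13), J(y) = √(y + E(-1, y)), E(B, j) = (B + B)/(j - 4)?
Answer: 196*√115/3 ≈ 700.62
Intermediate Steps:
E(B, j) = 2*B/(-4 + j) (E(B, j) = (2*B)/(-4 + j) = 2*B/(-4 + j))
J(y) = √(y - 2/(-4 + y)) (J(y) = √(y + 2*(-1)/(-4 + y)) = √(y - 2/(-4 + y)))
d = √115/3 (d = √((-2 + 13*(-4 + 13))/(-4 + 13)) = √((-2 + 13*9)/9) = √((-2 + 117)/9) = √((⅑)*115) = √(115/9) = √115/3 ≈ 3.5746)
d*A(-14) = (√115/3)*(-14)² = (√115/3)*196 = 196*√115/3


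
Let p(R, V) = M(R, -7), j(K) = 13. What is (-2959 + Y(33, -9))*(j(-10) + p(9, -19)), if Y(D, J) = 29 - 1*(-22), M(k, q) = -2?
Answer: -31988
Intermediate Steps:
p(R, V) = -2
Y(D, J) = 51 (Y(D, J) = 29 + 22 = 51)
(-2959 + Y(33, -9))*(j(-10) + p(9, -19)) = (-2959 + 51)*(13 - 2) = -2908*11 = -31988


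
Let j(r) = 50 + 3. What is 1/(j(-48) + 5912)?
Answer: 1/5965 ≈ 0.00016764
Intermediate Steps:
j(r) = 53
1/(j(-48) + 5912) = 1/(53 + 5912) = 1/5965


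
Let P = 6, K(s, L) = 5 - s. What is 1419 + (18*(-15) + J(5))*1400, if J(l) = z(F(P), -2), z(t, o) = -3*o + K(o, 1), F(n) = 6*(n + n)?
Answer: -358381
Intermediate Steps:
F(n) = 12*n (F(n) = 6*(2*n) = 12*n)
z(t, o) = 5 - 4*o (z(t, o) = -3*o + (5 - o) = 5 - 4*o)
J(l) = 13 (J(l) = 5 - 4*(-2) = 5 + 8 = 13)
1419 + (18*(-15) + J(5))*1400 = 1419 + (18*(-15) + 13)*1400 = 1419 + (-270 + 13)*1400 = 1419 - 257*1400 = 1419 - 359800 = -358381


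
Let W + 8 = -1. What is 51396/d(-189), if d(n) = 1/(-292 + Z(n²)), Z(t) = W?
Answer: -15470196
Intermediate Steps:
W = -9 (W = -8 - 1 = -9)
Z(t) = -9
d(n) = -1/301 (d(n) = 1/(-292 - 9) = 1/(-301) = -1/301)
51396/d(-189) = 51396/(-1/301) = 51396*(-301) = -15470196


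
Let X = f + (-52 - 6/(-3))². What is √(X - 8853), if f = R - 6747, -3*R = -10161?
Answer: I*√9713 ≈ 98.555*I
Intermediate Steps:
R = 3387 (R = -⅓*(-10161) = 3387)
f = -3360 (f = 3387 - 6747 = -3360)
X = -860 (X = -3360 + (-52 - 6/(-3))² = -3360 + (-52 - 6*(-1)/3)² = -3360 + (-52 - 1*(-2))² = -3360 + (-52 + 2)² = -3360 + (-50)² = -3360 + 2500 = -860)
√(X - 8853) = √(-860 - 8853) = √(-9713) = I*√9713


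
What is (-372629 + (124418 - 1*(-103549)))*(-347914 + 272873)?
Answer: 10855581142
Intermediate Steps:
(-372629 + (124418 - 1*(-103549)))*(-347914 + 272873) = (-372629 + (124418 + 103549))*(-75041) = (-372629 + 227967)*(-75041) = -144662*(-75041) = 10855581142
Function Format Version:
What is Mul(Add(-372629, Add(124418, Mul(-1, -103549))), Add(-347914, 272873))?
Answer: 10855581142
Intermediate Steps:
Mul(Add(-372629, Add(124418, Mul(-1, -103549))), Add(-347914, 272873)) = Mul(Add(-372629, Add(124418, 103549)), -75041) = Mul(Add(-372629, 227967), -75041) = Mul(-144662, -75041) = 10855581142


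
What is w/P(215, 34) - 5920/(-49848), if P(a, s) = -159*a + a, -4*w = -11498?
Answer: 14453581/423334140 ≈ 0.034142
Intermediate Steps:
w = 5749/2 (w = -1/4*(-11498) = 5749/2 ≈ 2874.5)
P(a, s) = -158*a
w/P(215, 34) - 5920/(-49848) = 5749/(2*((-158*215))) - 5920/(-49848) = (5749/2)/(-33970) - 5920*(-1/49848) = (5749/2)*(-1/33970) + 740/6231 = -5749/67940 + 740/6231 = 14453581/423334140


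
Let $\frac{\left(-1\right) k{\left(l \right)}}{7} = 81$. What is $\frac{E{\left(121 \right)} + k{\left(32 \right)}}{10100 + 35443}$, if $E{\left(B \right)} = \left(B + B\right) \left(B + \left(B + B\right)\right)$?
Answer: $\frac{619}{323} \approx 1.9164$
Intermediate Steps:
$k{\left(l \right)} = -567$ ($k{\left(l \right)} = \left(-7\right) 81 = -567$)
$E{\left(B \right)} = 6 B^{2}$ ($E{\left(B \right)} = 2 B \left(B + 2 B\right) = 2 B 3 B = 6 B^{2}$)
$\frac{E{\left(121 \right)} + k{\left(32 \right)}}{10100 + 35443} = \frac{6 \cdot 121^{2} - 567}{10100 + 35443} = \frac{6 \cdot 14641 - 567}{45543} = \left(87846 - 567\right) \frac{1}{45543} = 87279 \cdot \frac{1}{45543} = \frac{619}{323}$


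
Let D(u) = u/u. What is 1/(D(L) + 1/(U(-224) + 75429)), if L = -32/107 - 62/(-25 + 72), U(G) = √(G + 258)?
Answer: 2844804718/2844842433 + √34/5689684866 ≈ 0.99999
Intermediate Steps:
U(G) = √(258 + G)
L = -8138/5029 (L = -32*1/107 - 62/47 = -32/107 - 62*1/47 = -32/107 - 62/47 = -8138/5029 ≈ -1.6182)
D(u) = 1
1/(D(L) + 1/(U(-224) + 75429)) = 1/(1 + 1/(√(258 - 224) + 75429)) = 1/(1 + 1/(√34 + 75429)) = 1/(1 + 1/(75429 + √34))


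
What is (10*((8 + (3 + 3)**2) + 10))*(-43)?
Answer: -23220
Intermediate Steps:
(10*((8 + (3 + 3)**2) + 10))*(-43) = (10*((8 + 6**2) + 10))*(-43) = (10*((8 + 36) + 10))*(-43) = (10*(44 + 10))*(-43) = (10*54)*(-43) = 540*(-43) = -23220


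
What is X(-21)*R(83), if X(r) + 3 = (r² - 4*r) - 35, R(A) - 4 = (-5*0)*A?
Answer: 1948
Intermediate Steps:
R(A) = 4 (R(A) = 4 + (-5*0)*A = 4 + 0*A = 4 + 0 = 4)
X(r) = -38 + r² - 4*r (X(r) = -3 + ((r² - 4*r) - 35) = -3 + (-35 + r² - 4*r) = -38 + r² - 4*r)
X(-21)*R(83) = (-38 + (-21)² - 4*(-21))*4 = (-38 + 441 + 84)*4 = 487*4 = 1948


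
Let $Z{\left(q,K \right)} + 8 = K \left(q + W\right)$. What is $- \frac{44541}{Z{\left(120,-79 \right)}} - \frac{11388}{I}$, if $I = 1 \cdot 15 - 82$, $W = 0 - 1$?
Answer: $\frac{110133939}{630403} \approx 174.7$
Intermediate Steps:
$W = -1$
$I = -67$ ($I = 15 - 82 = -67$)
$Z{\left(q,K \right)} = -8 + K \left(-1 + q\right)$ ($Z{\left(q,K \right)} = -8 + K \left(q - 1\right) = -8 + K \left(-1 + q\right)$)
$- \frac{44541}{Z{\left(120,-79 \right)}} - \frac{11388}{I} = - \frac{44541}{-8 - -79 - 9480} - \frac{11388}{-67} = - \frac{44541}{-8 + 79 - 9480} - - \frac{11388}{67} = - \frac{44541}{-9409} + \frac{11388}{67} = \left(-44541\right) \left(- \frac{1}{9409}\right) + \frac{11388}{67} = \frac{44541}{9409} + \frac{11388}{67} = \frac{110133939}{630403}$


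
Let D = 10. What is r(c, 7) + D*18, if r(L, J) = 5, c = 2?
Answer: 185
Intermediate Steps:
r(c, 7) + D*18 = 5 + 10*18 = 5 + 180 = 185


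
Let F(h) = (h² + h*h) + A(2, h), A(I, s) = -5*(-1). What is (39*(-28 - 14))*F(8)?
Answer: -217854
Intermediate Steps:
A(I, s) = 5
F(h) = 5 + 2*h² (F(h) = (h² + h*h) + 5 = (h² + h²) + 5 = 2*h² + 5 = 5 + 2*h²)
(39*(-28 - 14))*F(8) = (39*(-28 - 14))*(5 + 2*8²) = (39*(-42))*(5 + 2*64) = -1638*(5 + 128) = -1638*133 = -217854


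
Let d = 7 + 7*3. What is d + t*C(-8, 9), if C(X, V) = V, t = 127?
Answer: 1171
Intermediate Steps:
d = 28 (d = 7 + 21 = 28)
d + t*C(-8, 9) = 28 + 127*9 = 28 + 1143 = 1171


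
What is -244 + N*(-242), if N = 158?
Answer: -38480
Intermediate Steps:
-244 + N*(-242) = -244 + 158*(-242) = -244 - 38236 = -38480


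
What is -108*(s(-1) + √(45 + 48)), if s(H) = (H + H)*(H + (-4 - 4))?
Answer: -1944 - 108*√93 ≈ -2985.5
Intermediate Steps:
s(H) = 2*H*(-8 + H) (s(H) = (2*H)*(H - 8) = (2*H)*(-8 + H) = 2*H*(-8 + H))
-108*(s(-1) + √(45 + 48)) = -108*(2*(-1)*(-8 - 1) + √(45 + 48)) = -108*(2*(-1)*(-9) + √93) = -108*(18 + √93) = -1944 - 108*√93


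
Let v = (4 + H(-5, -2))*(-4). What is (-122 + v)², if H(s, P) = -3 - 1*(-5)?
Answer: 21316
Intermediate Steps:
H(s, P) = 2 (H(s, P) = -3 + 5 = 2)
v = -24 (v = (4 + 2)*(-4) = 6*(-4) = -24)
(-122 + v)² = (-122 - 24)² = (-146)² = 21316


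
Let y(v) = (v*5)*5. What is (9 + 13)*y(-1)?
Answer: -550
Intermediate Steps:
y(v) = 25*v (y(v) = (5*v)*5 = 25*v)
(9 + 13)*y(-1) = (9 + 13)*(25*(-1)) = 22*(-25) = -550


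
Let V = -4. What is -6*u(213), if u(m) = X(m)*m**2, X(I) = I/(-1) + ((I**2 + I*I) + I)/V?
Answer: 12495030921/2 ≈ 6.2475e+9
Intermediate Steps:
X(I) = -5*I/4 - I**2/2 (X(I) = I/(-1) + ((I**2 + I*I) + I)/(-4) = I*(-1) + ((I**2 + I**2) + I)*(-1/4) = -I + (2*I**2 + I)*(-1/4) = -I + (I + 2*I**2)*(-1/4) = -I + (-I**2/2 - I/4) = -5*I/4 - I**2/2)
u(m) = -m**3*(5 + 2*m)/4 (u(m) = (-m*(5 + 2*m)/4)*m**2 = -m**3*(5 + 2*m)/4)
-6*u(213) = -3*213**3*(-5 - 2*213)/2 = -3*9663597*(-5 - 426)/2 = -3*9663597*(-431)/2 = -6*(-4165010307/4) = 12495030921/2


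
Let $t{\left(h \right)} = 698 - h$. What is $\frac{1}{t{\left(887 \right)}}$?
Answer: $- \frac{1}{189} \approx -0.005291$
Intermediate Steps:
$\frac{1}{t{\left(887 \right)}} = \frac{1}{698 - 887} = \frac{1}{-189} = - \frac{1}{189}$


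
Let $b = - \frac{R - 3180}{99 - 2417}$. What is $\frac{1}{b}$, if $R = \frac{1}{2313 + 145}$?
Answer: $- \frac{5697644}{7816439} \approx -0.72893$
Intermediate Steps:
$R = \frac{1}{2458} \approx 0.00040683$
$b = - \frac{7816439}{5697644}$ ($b = - \frac{\frac{1}{2458} - 3180}{99 - 2417} = - \frac{-7816439}{2458 \left(-2318\right)} = - \frac{\left(-7816439\right) \left(-1\right)}{2458 \cdot 2318} = \left(-1\right) \frac{7816439}{5697644} = - \frac{7816439}{5697644} \approx -1.3719$)
$\frac{1}{b} = \frac{1}{- \frac{7816439}{5697644}} = - \frac{5697644}{7816439}$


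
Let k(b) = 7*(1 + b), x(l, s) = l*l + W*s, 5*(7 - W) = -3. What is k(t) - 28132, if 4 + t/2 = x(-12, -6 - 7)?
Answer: -137741/5 ≈ -27548.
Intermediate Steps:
W = 38/5 (W = 7 - ⅕*(-3) = 7 + ⅗ = 38/5 ≈ 7.6000)
x(l, s) = l² + 38*s/5 (x(l, s) = l*l + 38*s/5 = l² + 38*s/5)
t = 412/5 (t = -8 + 2*((-12)² + 38*(-6 - 7)/5) = -8 + 2*(144 + (38/5)*(-13)) = -8 + 2*(144 - 494/5) = -8 + 2*(226/5) = -8 + 452/5 = 412/5 ≈ 82.400)
k(b) = 7 + 7*b
k(t) - 28132 = (7 + 7*(412/5)) - 28132 = (7 + 2884/5) - 28132 = 2919/5 - 28132 = -137741/5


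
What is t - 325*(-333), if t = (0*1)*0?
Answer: 108225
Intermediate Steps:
t = 0 (t = 0*0 = 0)
t - 325*(-333) = 0 - 325*(-333) = 0 + 108225 = 108225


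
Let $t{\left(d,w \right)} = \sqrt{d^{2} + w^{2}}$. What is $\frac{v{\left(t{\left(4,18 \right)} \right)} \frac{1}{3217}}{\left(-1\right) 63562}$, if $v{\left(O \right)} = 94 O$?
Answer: $- \frac{94 \sqrt{85}}{102239477} \approx -8.4765 \cdot 10^{-6}$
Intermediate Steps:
$\frac{v{\left(t{\left(4,18 \right)} \right)} \frac{1}{3217}}{\left(-1\right) 63562} = \frac{94 \sqrt{4^{2} + 18^{2}} \cdot \frac{1}{3217}}{\left(-1\right) 63562} = \frac{94 \sqrt{16 + 324} \cdot \frac{1}{3217}}{-63562} = 94 \sqrt{340} \cdot \frac{1}{3217} \left(- \frac{1}{63562}\right) = 94 \cdot 2 \sqrt{85} \cdot \frac{1}{3217} \left(- \frac{1}{63562}\right) = 188 \sqrt{85} \cdot \frac{1}{3217} \left(- \frac{1}{63562}\right) = \frac{188 \sqrt{85}}{3217} \left(- \frac{1}{63562}\right) = - \frac{94 \sqrt{85}}{102239477}$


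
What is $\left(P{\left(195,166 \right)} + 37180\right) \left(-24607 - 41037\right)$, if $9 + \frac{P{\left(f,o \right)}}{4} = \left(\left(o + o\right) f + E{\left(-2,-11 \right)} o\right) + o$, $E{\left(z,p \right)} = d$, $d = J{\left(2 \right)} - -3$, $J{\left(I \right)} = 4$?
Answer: $-19786151904$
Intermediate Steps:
$d = 7$ ($d = 4 - -3 = 4 + 3 = 7$)
$E{\left(z,p \right)} = 7$
$P{\left(f,o \right)} = -36 + 32 o + 8 f o$ ($P{\left(f,o \right)} = -36 + 4 \left(\left(\left(o + o\right) f + 7 o\right) + o\right) = -36 + 4 \left(\left(2 o f + 7 o\right) + o\right) = -36 + 4 \left(\left(2 f o + 7 o\right) + o\right) = -36 + 4 \left(\left(7 o + 2 f o\right) + o\right) = -36 + 4 \left(8 o + 2 f o\right) = -36 + \left(32 o + 8 f o\right) = -36 + 32 o + 8 f o$)
$\left(P{\left(195,166 \right)} + 37180\right) \left(-24607 - 41037\right) = \left(\left(-36 + 32 \cdot 166 + 8 \cdot 195 \cdot 166\right) + 37180\right) \left(-24607 - 41037\right) = \left(\left(-36 + 5312 + 258960\right) + 37180\right) \left(-65644\right) = \left(264236 + 37180\right) \left(-65644\right) = 301416 \left(-65644\right) = -19786151904$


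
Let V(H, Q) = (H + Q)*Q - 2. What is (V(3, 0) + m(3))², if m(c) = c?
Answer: 1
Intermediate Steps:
V(H, Q) = -2 + Q*(H + Q) (V(H, Q) = Q*(H + Q) - 2 = -2 + Q*(H + Q))
(V(3, 0) + m(3))² = ((-2 + 0² + 3*0) + 3)² = ((-2 + 0 + 0) + 3)² = (-2 + 3)² = 1² = 1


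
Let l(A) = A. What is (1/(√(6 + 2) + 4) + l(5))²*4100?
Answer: 249075/2 - 11275*√2 ≈ 1.0859e+5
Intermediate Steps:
(1/(√(6 + 2) + 4) + l(5))²*4100 = (1/(√(6 + 2) + 4) + 5)²*4100 = (1/(√8 + 4) + 5)²*4100 = (1/(2*√2 + 4) + 5)²*4100 = (1/(4 + 2*√2) + 5)²*4100 = (5 + 1/(4 + 2*√2))²*4100 = 4100*(5 + 1/(4 + 2*√2))²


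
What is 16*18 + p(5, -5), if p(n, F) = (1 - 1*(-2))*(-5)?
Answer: 273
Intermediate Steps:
p(n, F) = -15 (p(n, F) = (1 + 2)*(-5) = 3*(-5) = -15)
16*18 + p(5, -5) = 16*18 - 15 = 288 - 15 = 273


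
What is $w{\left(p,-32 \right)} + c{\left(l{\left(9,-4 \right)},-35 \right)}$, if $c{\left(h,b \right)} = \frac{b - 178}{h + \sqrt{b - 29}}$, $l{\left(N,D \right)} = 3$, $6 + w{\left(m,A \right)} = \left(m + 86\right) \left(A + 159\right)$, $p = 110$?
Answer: $\frac{1816039}{73} + \frac{1704 i}{73} \approx 24877.0 + 23.342 i$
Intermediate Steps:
$w{\left(m,A \right)} = -6 + \left(86 + m\right) \left(159 + A\right)$ ($w{\left(m,A \right)} = -6 + \left(m + 86\right) \left(A + 159\right) = -6 + \left(86 + m\right) \left(159 + A\right)$)
$c{\left(h,b \right)} = \frac{-178 + b}{h + \sqrt{-29 + b}}$
$w{\left(p,-32 \right)} + c{\left(l{\left(9,-4 \right)},-35 \right)} = \left(13668 + 86 \left(-32\right) + 159 \cdot 110 - 3520\right) + \frac{-178 - 35}{3 + \sqrt{-29 - 35}} = \left(13668 - 2752 + 17490 - 3520\right) + \frac{1}{3 + \sqrt{-64}} \left(-213\right) = 24886 + \frac{1}{3 + 8 i} \left(-213\right) = 24886 + \frac{3 - 8 i}{73} \left(-213\right) = 24886 - \frac{213 \left(3 - 8 i\right)}{73}$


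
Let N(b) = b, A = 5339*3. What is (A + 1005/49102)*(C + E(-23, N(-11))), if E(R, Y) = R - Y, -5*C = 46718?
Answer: -18394693947471/122755 ≈ -1.4985e+8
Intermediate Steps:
C = -46718/5 (C = -1/5*46718 = -46718/5 ≈ -9343.6)
A = 16017
(A + 1005/49102)*(C + E(-23, N(-11))) = (16017 + 1005/49102)*(-46718/5 + (-23 - 1*(-11))) = (16017 + 1005*(1/49102))*(-46718/5 + (-23 + 11)) = (16017 + 1005/49102)*(-46718/5 - 12) = (786467739/49102)*(-46778/5) = -18394693947471/122755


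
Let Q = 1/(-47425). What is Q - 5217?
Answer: -247416226/47425 ≈ -5217.0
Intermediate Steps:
Q = -1/47425 ≈ -2.1086e-5
Q - 5217 = -1/47425 - 5217 = -247416226/47425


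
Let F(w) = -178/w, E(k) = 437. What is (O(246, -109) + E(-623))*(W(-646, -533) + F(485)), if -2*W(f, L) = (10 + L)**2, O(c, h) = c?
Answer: -90608092043/970 ≈ -9.3410e+7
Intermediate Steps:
W(f, L) = -(10 + L)**2/2
(O(246, -109) + E(-623))*(W(-646, -533) + F(485)) = (246 + 437)*(-(10 - 533)**2/2 - 178/485) = 683*(-1/2*(-523)**2 - 178*1/485) = 683*(-1/2*273529 - 178/485) = 683*(-273529/2 - 178/485) = 683*(-132661921/970) = -90608092043/970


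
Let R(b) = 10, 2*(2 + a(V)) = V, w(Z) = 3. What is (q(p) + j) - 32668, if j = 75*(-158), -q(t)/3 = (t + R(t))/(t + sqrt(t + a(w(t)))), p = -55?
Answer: -274290248/6161 - 135*I*sqrt(222)/6161 ≈ -44520.0 - 0.32648*I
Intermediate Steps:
a(V) = -2 + V/2
q(t) = -3*(10 + t)/(t + sqrt(-1/2 + t)) (q(t) = -3*(t + 10)/(t + sqrt(t + (-2 + (1/2)*3))) = -3*(10 + t)/(t + sqrt(t + (-2 + 3/2))) = -3*(10 + t)/(t + sqrt(t - 1/2)) = -3*(10 + t)/(t + sqrt(-1/2 + t)))
j = -11850
(q(p) + j) - 32668 = (6*(-10 - 1*(-55))/(2*(-55) + sqrt(2)*sqrt(-1 + 2*(-55))) - 11850) - 32668 = (6*(-10 + 55)/(-110 + sqrt(2)*sqrt(-1 - 110)) - 11850) - 32668 = (6*45/(-110 + sqrt(2)*sqrt(-111)) - 11850) - 32668 = (6*45/(-110 + sqrt(2)*(I*sqrt(111))) - 11850) - 32668 = (6*45/(-110 + I*sqrt(222)) - 11850) - 32668 = (270/(-110 + I*sqrt(222)) - 11850) - 32668 = (-11850 + 270/(-110 + I*sqrt(222))) - 32668 = -44518 + 270/(-110 + I*sqrt(222))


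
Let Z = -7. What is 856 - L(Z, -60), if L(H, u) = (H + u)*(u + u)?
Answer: -7184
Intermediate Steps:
L(H, u) = 2*u*(H + u) (L(H, u) = (H + u)*(2*u) = 2*u*(H + u))
856 - L(Z, -60) = 856 - 2*(-60)*(-7 - 60) = 856 - 2*(-60)*(-67) = 856 - 1*8040 = 856 - 8040 = -7184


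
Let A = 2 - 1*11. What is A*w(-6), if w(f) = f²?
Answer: -324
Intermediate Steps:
A = -9 (A = 2 - 11 = -9)
A*w(-6) = -9*(-6)² = -9*36 = -324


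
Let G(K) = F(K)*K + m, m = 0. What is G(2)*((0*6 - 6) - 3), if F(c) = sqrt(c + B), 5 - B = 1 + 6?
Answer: 0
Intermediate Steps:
B = -2 (B = 5 - (1 + 6) = 5 - 1*7 = 5 - 7 = -2)
F(c) = sqrt(-2 + c) (F(c) = sqrt(c - 2) = sqrt(-2 + c))
G(K) = K*sqrt(-2 + K) (G(K) = sqrt(-2 + K)*K + 0 = K*sqrt(-2 + K) + 0 = K*sqrt(-2 + K))
G(2)*((0*6 - 6) - 3) = (2*sqrt(-2 + 2))*((0*6 - 6) - 3) = (2*sqrt(0))*((0 - 6) - 3) = (2*0)*(-6 - 3) = 0*(-9) = 0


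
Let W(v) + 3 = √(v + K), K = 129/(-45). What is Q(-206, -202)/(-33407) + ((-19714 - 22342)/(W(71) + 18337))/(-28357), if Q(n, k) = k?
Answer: 2090551091188298/341173546222861363 - 3004*√15330/10212636460109 ≈ 0.0061275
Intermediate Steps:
K = -43/15 (K = 129*(-1/45) = -43/15 ≈ -2.8667)
W(v) = -3 + √(-43/15 + v) (W(v) = -3 + √(v - 43/15) = -3 + √(-43/15 + v))
Q(-206, -202)/(-33407) + ((-19714 - 22342)/(W(71) + 18337))/(-28357) = -202/(-33407) + ((-19714 - 22342)/((-3 + √(-645 + 225*71)/15) + 18337))/(-28357) = -202*(-1/33407) - 42056/((-3 + √(-645 + 15975)/15) + 18337)*(-1/28357) = 202/33407 - 42056/((-3 + √15330/15) + 18337)*(-1/28357) = 202/33407 - 42056/(18334 + √15330/15)*(-1/28357) = 202/33407 + 6008/(4051*(18334 + √15330/15))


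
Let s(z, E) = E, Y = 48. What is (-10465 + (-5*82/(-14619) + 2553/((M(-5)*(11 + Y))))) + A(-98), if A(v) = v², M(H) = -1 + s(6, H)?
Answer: -1497653551/1725042 ≈ -868.18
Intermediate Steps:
M(H) = -1 + H
(-10465 + (-5*82/(-14619) + 2553/((M(-5)*(11 + Y))))) + A(-98) = (-10465 + (-5*82/(-14619) + 2553/(((-1 - 5)*(11 + 48))))) + (-98)² = (-10465 + (-410*(-1/14619) + 2553/((-6*59)))) + 9604 = (-10465 + (410/14619 + 2553/(-354))) + 9604 = (-10465 + (410/14619 + 2553*(-1/354))) + 9604 = (-10465 + (410/14619 - 851/118)) + 9604 = (-10465 - 12392389/1725042) + 9604 = -18064956919/1725042 + 9604 = -1497653551/1725042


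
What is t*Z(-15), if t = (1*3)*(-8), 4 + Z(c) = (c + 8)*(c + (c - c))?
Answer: -2424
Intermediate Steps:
Z(c) = -4 + c*(8 + c) (Z(c) = -4 + (c + 8)*(c + (c - c)) = -4 + (8 + c)*(c + 0) = -4 + (8 + c)*c = -4 + c*(8 + c))
t = -24 (t = 3*(-8) = -24)
t*Z(-15) = -24*(-4 + (-15)² + 8*(-15)) = -24*(-4 + 225 - 120) = -24*101 = -2424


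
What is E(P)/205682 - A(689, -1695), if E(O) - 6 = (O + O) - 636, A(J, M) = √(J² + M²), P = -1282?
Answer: -1597/102841 - √3347746 ≈ -1829.7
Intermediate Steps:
E(O) = -630 + 2*O (E(O) = 6 + ((O + O) - 636) = 6 + (2*O - 636) = 6 + (-636 + 2*O) = -630 + 2*O)
E(P)/205682 - A(689, -1695) = (-630 + 2*(-1282))/205682 - √(689² + (-1695)²) = (-630 - 2564)*(1/205682) - √(474721 + 2873025) = -3194*1/205682 - √3347746 = -1597/102841 - √3347746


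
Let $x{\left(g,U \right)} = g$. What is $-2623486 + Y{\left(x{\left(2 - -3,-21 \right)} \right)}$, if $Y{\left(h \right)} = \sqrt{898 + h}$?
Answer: $-2623486 + \sqrt{903} \approx -2.6235 \cdot 10^{6}$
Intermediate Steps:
$-2623486 + Y{\left(x{\left(2 - -3,-21 \right)} \right)} = -2623486 + \sqrt{898 + \left(2 - -3\right)} = -2623486 + \sqrt{898 + \left(2 + 3\right)} = -2623486 + \sqrt{898 + 5} = -2623486 + \sqrt{903}$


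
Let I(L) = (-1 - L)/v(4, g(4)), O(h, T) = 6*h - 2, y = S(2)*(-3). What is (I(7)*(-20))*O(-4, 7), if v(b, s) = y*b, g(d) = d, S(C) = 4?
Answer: 260/3 ≈ 86.667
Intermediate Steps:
y = -12 (y = 4*(-3) = -12)
v(b, s) = -12*b
O(h, T) = -2 + 6*h
I(L) = 1/48 + L/48 (I(L) = (-1 - L)/((-12*4)) = (-1 - L)/(-48) = (-1 - L)*(-1/48) = 1/48 + L/48)
(I(7)*(-20))*O(-4, 7) = ((1/48 + (1/48)*7)*(-20))*(-2 + 6*(-4)) = ((1/48 + 7/48)*(-20))*(-2 - 24) = ((1/6)*(-20))*(-26) = -10/3*(-26) = 260/3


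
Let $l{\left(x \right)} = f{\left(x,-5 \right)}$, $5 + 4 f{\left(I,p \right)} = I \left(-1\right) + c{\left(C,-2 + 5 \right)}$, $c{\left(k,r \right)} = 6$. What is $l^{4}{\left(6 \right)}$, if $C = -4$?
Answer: $\frac{625}{256} \approx 2.4414$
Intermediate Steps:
$f{\left(I,p \right)} = \frac{1}{4} - \frac{I}{4}$ ($f{\left(I,p \right)} = - \frac{5}{4} + \frac{I \left(-1\right) + 6}{4} = - \frac{5}{4} + \frac{- I + 6}{4} = - \frac{5}{4} + \frac{6 - I}{4} = - \frac{5}{4} - \left(- \frac{3}{2} + \frac{I}{4}\right) = \frac{1}{4} - \frac{I}{4}$)
$l{\left(x \right)} = \frac{1}{4} - \frac{x}{4}$
$l^{4}{\left(6 \right)} = \left(\frac{1}{4} - \frac{3}{2}\right)^{4} = \left(- \frac{5}{4}\right)^{4} = \frac{625}{256}$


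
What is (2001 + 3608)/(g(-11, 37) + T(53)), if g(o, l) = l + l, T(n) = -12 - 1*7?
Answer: 5609/55 ≈ 101.98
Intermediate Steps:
T(n) = -19 (T(n) = -12 - 7 = -19)
g(o, l) = 2*l
(2001 + 3608)/(g(-11, 37) + T(53)) = (2001 + 3608)/(2*37 - 19) = 5609/(74 - 19) = 5609/55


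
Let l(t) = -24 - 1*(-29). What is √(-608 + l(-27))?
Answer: 3*I*√67 ≈ 24.556*I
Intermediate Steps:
l(t) = 5 (l(t) = -24 + 29 = 5)
√(-608 + l(-27)) = √(-608 + 5) = √(-603) = 3*I*√67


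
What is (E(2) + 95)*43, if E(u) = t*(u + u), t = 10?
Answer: 5805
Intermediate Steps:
E(u) = 20*u (E(u) = 10*(u + u) = 10*(2*u) = 20*u)
(E(2) + 95)*43 = (20*2 + 95)*43 = (40 + 95)*43 = 135*43 = 5805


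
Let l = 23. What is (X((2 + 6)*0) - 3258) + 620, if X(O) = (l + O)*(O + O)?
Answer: -2638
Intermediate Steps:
X(O) = 2*O*(23 + O) (X(O) = (23 + O)*(O + O) = (23 + O)*(2*O) = 2*O*(23 + O))
(X((2 + 6)*0) - 3258) + 620 = (2*((2 + 6)*0)*(23 + (2 + 6)*0) - 3258) + 620 = (2*(8*0)*(23 + 8*0) - 3258) + 620 = (2*0*(23 + 0) - 3258) + 620 = (2*0*23 - 3258) + 620 = (0 - 3258) + 620 = -3258 + 620 = -2638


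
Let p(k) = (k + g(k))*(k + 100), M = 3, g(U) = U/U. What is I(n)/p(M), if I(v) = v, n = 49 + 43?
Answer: 23/103 ≈ 0.22330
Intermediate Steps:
n = 92
g(U) = 1
p(k) = (1 + k)*(100 + k) (p(k) = (k + 1)*(k + 100) = (1 + k)*(100 + k))
I(n)/p(M) = 92/(100 + 3² + 101*3) = 92/(100 + 9 + 303) = 92/412 = 92*(1/412) = 23/103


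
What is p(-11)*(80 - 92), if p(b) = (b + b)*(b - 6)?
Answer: -4488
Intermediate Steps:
p(b) = 2*b*(-6 + b) (p(b) = (2*b)*(-6 + b) = 2*b*(-6 + b))
p(-11)*(80 - 92) = (2*(-11)*(-6 - 11))*(80 - 92) = (2*(-11)*(-17))*(-12) = 374*(-12) = -4488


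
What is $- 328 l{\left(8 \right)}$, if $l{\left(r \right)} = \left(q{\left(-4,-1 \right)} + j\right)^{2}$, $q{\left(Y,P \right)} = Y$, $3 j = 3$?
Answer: $-2952$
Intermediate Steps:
$j = 1$ ($j = \frac{1}{3} \cdot 3 = 1$)
$l{\left(r \right)} = 9$ ($l{\left(r \right)} = \left(-4 + 1\right)^{2} = \left(-3\right)^{2} = 9$)
$- 328 l{\left(8 \right)} = \left(-328\right) 9 = -2952$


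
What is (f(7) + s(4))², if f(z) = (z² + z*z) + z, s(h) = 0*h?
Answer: 11025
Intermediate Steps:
s(h) = 0
f(z) = z + 2*z² (f(z) = (z² + z²) + z = 2*z² + z = z + 2*z²)
(f(7) + s(4))² = (7*(1 + 2*7) + 0)² = (7*(1 + 14) + 0)² = (7*15 + 0)² = (105 + 0)² = 105² = 11025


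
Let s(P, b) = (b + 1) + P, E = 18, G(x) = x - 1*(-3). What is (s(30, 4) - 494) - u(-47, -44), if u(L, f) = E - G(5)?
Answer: -469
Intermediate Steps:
G(x) = 3 + x (G(x) = x + 3 = 3 + x)
s(P, b) = 1 + P + b (s(P, b) = (1 + b) + P = 1 + P + b)
u(L, f) = 10 (u(L, f) = 18 - (3 + 5) = 18 - 1*8 = 18 - 8 = 10)
(s(30, 4) - 494) - u(-47, -44) = ((1 + 30 + 4) - 494) - 1*10 = (35 - 494) - 10 = -459 - 10 = -469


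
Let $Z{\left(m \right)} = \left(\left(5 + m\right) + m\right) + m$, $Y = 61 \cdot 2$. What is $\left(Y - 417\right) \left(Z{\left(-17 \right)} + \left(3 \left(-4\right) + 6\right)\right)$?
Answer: $15340$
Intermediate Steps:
$Y = 122$
$Z{\left(m \right)} = 5 + 3 m$ ($Z{\left(m \right)} = \left(5 + 2 m\right) + m = 5 + 3 m$)
$\left(Y - 417\right) \left(Z{\left(-17 \right)} + \left(3 \left(-4\right) + 6\right)\right) = \left(122 - 417\right) \left(\left(5 + 3 \left(-17\right)\right) + \left(3 \left(-4\right) + 6\right)\right) = - 295 \left(\left(5 - 51\right) + \left(-12 + 6\right)\right) = - 295 \left(-46 - 6\right) = \left(-295\right) \left(-52\right) = 15340$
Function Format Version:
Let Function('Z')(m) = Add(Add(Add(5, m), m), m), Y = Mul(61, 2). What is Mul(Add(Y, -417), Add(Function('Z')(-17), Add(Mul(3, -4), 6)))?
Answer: 15340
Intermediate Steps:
Y = 122
Function('Z')(m) = Add(5, Mul(3, m)) (Function('Z')(m) = Add(Add(5, Mul(2, m)), m) = Add(5, Mul(3, m)))
Mul(Add(Y, -417), Add(Function('Z')(-17), Add(Mul(3, -4), 6))) = Mul(Add(122, -417), Add(Add(5, Mul(3, -17)), Add(Mul(3, -4), 6))) = Mul(-295, Add(Add(5, -51), Add(-12, 6))) = Mul(-295, Add(-46, -6)) = Mul(-295, -52) = 15340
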